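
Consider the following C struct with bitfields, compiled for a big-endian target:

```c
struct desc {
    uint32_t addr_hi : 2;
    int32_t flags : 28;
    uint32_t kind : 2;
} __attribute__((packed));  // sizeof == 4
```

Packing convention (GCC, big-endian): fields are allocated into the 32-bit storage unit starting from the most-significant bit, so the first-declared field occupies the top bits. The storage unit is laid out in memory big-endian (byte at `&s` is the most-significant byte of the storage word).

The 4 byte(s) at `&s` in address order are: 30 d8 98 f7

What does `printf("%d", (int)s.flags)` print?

-63560131

[0]=0x30 [1]=0xd8 [2]=0x98 [3]=0xf7 (big-endian) → word 0x30d898f7
addr_hi [30+:2] = (word>>30) & 0x3 = 0
flags [2+:28] = (word>>2) & 0xfffffff = 204875325  ←
kind [0+:2] = (word>>0) & 0x3 = 3
flags signed 28b, MSB=1: 204875325 - 268435456 = -63560131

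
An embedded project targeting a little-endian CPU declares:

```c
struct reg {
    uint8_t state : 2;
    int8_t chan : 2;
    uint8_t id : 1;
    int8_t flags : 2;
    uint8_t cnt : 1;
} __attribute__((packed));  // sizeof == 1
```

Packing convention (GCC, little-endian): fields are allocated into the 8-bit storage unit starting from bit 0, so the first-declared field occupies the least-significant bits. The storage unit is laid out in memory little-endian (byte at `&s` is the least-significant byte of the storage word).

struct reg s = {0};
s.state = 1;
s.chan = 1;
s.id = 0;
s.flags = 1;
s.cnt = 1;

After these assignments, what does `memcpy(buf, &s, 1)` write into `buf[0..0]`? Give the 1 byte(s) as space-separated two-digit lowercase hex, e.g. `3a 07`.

state:2 = 1 → 0x1 << 0 → word 0x01
chan:2 = 1 → 0x1 << 2 → word 0x05
id:1 = 0 → 0x0 << 4 → word 0x05
flags:2 = 1 → 0x1 << 5 → word 0x25
cnt:1 = 1 → 0x1 << 7 → word 0xa5
word = 0xa5 → little-endian bytes:
  [0]=0xa5

a5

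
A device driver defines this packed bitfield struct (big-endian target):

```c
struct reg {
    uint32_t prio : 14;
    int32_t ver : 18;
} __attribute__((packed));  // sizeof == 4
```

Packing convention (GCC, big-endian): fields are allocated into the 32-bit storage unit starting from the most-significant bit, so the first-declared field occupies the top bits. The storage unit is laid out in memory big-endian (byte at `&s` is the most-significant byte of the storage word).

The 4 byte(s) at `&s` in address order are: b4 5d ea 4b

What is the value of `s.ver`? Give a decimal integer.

125515

[0]=0xb4 [1]=0x5d [2]=0xea [3]=0x4b (big-endian) → word 0xb45dea4b
prio [18+:14] = (word>>18) & 0x3fff = 11543
ver [0+:18] = (word>>0) & 0x3ffff = 125515  ←
ver signed 18b, MSB=0: value = 125515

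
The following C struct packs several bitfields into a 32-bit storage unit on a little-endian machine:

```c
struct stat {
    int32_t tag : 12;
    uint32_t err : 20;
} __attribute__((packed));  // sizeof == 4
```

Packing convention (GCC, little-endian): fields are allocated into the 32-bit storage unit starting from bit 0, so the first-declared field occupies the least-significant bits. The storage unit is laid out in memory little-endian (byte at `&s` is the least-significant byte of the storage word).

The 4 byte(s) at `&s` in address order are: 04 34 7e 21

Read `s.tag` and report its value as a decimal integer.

1028

[0]=0x04 [1]=0x34 [2]=0x7e [3]=0x21 (little-endian) → word 0x217e3404
tag [0+:12] = (word>>0) & 0xfff = 1028  ←
err [12+:20] = (word>>12) & 0xfffff = 137187
tag signed 12b, MSB=0: value = 1028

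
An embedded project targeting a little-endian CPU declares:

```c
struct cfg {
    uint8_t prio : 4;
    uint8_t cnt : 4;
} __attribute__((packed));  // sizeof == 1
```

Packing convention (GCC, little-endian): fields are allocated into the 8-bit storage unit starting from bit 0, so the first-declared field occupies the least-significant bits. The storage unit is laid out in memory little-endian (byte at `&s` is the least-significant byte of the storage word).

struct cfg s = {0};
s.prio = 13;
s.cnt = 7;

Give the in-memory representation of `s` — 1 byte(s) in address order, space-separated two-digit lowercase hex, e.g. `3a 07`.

prio:4 = 13 → 0xd << 0 → word 0x0d
cnt:4 = 7 → 0x7 << 4 → word 0x7d
word = 0x7d → little-endian bytes:
  [0]=0x7d

7d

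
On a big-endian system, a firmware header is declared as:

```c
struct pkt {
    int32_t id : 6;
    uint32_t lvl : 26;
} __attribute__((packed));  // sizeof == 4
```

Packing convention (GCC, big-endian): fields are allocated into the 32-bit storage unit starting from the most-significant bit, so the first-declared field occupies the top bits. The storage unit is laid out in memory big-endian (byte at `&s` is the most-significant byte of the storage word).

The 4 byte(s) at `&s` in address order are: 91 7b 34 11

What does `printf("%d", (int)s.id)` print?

[0]=0x91 [1]=0x7b [2]=0x34 [3]=0x11 (big-endian) → word 0x917b3411
id:6 @ bit 26 → (0x917b3411>>26)&0x3f = 0x24  ←
lvl:26 @ bit 0 → (0x917b3411>>0)&0x3ffffff = 0x17b3411
id signed 6b, MSB=1: 36 - 64 = -28

-28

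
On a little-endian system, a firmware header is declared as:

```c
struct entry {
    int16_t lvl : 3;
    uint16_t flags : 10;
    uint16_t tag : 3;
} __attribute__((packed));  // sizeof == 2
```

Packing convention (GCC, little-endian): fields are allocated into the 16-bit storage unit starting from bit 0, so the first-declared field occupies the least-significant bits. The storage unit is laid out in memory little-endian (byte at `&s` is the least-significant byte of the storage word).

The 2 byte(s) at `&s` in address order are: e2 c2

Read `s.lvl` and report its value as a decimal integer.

2

[0]=0xe2 [1]=0xc2 (little-endian) → word 0xc2e2
lvl:3 @ bit 0 → (0xc2e2>>0)&0x7 = 0x2  ←
flags:10 @ bit 3 → (0xc2e2>>3)&0x3ff = 0x5c
tag:3 @ bit 13 → (0xc2e2>>13)&0x7 = 0x6
lvl signed 3b, MSB=0: value = 2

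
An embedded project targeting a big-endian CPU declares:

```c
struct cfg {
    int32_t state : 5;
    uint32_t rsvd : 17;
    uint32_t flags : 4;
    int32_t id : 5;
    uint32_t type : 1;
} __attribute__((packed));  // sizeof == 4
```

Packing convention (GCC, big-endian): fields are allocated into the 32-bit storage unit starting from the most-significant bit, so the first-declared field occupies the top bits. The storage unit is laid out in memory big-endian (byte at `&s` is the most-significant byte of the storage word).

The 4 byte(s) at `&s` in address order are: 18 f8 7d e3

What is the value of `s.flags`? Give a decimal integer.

[0]=0x18 [1]=0xf8 [2]=0x7d [3]=0xe3 (big-endian) → word 0x18f87de3
state:5 @ bit 27 → (0x18f87de3>>27)&0x1f = 0x3
rsvd:17 @ bit 10 → (0x18f87de3>>10)&0x1ffff = 0x3e1f
flags:4 @ bit 6 → (0x18f87de3>>6)&0xf = 0x7  ←
id:5 @ bit 1 → (0x18f87de3>>1)&0x1f = 0x11
type:1 @ bit 0 → (0x18f87de3>>0)&0x1 = 0x1

7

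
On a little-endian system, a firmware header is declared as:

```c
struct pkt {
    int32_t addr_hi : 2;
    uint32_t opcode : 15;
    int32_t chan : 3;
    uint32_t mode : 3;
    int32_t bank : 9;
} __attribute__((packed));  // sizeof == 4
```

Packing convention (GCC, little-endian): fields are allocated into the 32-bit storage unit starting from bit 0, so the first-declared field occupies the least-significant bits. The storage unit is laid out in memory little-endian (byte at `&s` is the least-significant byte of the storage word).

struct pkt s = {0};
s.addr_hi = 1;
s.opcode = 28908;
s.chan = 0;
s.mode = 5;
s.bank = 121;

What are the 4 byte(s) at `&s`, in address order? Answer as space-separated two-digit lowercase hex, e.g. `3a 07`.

[0+:2] addr_hi=1 & 0x3 = 0x1; word=0x00000001
[2+:15] opcode=28908 & 0x7fff = 0x70ec; word=0x0001c3b1
[17+:3] chan=0 & 0x7 = 0x0; word=0x0001c3b1
[20+:3] mode=5 & 0x7 = 0x5; word=0x0051c3b1
[23+:9] bank=121 & 0x1ff = 0x79; word=0x3cd1c3b1
word = 0x3cd1c3b1 → little-endian bytes:
  [0]=0xb1  [1]=0xc3  [2]=0xd1  [3]=0x3c

b1 c3 d1 3c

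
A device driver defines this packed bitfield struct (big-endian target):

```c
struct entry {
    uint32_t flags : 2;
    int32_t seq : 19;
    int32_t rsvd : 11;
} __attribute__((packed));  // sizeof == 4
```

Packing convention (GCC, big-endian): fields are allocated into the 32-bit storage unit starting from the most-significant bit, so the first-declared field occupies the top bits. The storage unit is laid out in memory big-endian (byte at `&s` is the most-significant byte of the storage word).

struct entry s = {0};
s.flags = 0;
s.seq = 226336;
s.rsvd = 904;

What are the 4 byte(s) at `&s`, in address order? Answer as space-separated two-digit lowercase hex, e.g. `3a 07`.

flags:2 = 0 → 0x0 << 30 → word 0x00000000
seq:19 = 226336 → 0x37420 << 11 → word 0x1ba10000
rsvd:11 = 904 → 0x388 << 0 → word 0x1ba10388
word = 0x1ba10388 → big-endian bytes:
  [0]=0x1b  [1]=0xa1  [2]=0x03  [3]=0x88

1b a1 03 88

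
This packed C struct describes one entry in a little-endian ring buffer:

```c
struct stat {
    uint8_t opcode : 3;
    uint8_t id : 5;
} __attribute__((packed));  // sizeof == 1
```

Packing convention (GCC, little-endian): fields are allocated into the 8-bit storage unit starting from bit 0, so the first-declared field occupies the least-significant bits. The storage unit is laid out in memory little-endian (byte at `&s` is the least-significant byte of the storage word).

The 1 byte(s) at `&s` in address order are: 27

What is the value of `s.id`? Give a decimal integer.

4

[0]=0x27 (little-endian) → word 0x27
opcode:3 @ bit 0 → (0x27>>0)&0x7 = 0x7
id:5 @ bit 3 → (0x27>>3)&0x1f = 0x4  ←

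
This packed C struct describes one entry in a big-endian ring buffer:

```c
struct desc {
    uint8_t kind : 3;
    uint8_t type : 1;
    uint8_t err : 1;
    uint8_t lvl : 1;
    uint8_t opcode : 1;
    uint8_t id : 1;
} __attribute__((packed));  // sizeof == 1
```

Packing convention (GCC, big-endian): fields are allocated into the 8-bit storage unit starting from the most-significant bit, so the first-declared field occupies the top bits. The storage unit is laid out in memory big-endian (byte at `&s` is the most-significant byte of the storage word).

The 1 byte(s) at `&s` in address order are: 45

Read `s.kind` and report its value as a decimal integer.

[0]=0x45 (big-endian) → word 0x45
kind:3 @ bit 5 → (0x45>>5)&0x7 = 0x2  ←
type:1 @ bit 4 → (0x45>>4)&0x1 = 0x0
err:1 @ bit 3 → (0x45>>3)&0x1 = 0x0
lvl:1 @ bit 2 → (0x45>>2)&0x1 = 0x1
opcode:1 @ bit 1 → (0x45>>1)&0x1 = 0x0
id:1 @ bit 0 → (0x45>>0)&0x1 = 0x1

2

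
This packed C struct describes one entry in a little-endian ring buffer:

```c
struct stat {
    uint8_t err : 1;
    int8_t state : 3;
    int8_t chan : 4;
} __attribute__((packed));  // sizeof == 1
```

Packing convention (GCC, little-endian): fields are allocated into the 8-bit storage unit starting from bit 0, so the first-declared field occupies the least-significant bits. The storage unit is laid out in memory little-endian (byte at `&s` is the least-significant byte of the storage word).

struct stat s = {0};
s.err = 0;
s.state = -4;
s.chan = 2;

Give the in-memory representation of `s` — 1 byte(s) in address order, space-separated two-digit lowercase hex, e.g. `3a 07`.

err:1 = 0 → 0x0 << 0 → word 0x00
state:3 = -4 → 0x4 << 1 → word 0x08
chan:4 = 2 → 0x2 << 4 → word 0x28
word = 0x28 → little-endian bytes:
  [0]=0x28

28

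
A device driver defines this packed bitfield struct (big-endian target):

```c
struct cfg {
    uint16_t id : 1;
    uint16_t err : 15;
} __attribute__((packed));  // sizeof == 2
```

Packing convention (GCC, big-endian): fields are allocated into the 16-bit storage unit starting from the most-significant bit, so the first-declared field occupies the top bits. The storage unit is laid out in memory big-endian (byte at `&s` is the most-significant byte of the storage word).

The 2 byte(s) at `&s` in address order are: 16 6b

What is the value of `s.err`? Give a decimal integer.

5739

[0]=0x16 [1]=0x6b (big-endian) → word 0x166b
id [15+:1] = (word>>15) & 0x1 = 0
err [0+:15] = (word>>0) & 0x7fff = 5739  ←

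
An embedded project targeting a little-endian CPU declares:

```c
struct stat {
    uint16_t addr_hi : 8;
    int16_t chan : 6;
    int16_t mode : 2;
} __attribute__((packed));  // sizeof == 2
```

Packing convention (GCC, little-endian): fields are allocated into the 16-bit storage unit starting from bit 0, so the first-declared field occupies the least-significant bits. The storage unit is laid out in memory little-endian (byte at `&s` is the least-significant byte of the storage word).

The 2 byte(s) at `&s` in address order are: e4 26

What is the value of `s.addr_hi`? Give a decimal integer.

228

[0]=0xe4 [1]=0x26 (little-endian) → word 0x26e4
addr_hi:8 @ bit 0 → (0x26e4>>0)&0xff = 0xe4  ←
chan:6 @ bit 8 → (0x26e4>>8)&0x3f = 0x26
mode:2 @ bit 14 → (0x26e4>>14)&0x3 = 0x0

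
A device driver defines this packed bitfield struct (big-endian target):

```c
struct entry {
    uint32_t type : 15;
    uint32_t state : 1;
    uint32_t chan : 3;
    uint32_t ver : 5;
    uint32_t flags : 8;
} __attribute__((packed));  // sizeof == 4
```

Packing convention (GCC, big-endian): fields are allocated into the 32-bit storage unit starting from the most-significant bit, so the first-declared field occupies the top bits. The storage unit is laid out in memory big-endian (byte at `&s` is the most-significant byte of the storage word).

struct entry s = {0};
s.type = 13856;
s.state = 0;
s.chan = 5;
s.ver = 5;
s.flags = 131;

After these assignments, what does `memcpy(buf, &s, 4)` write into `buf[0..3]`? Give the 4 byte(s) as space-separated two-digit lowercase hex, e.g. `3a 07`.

6c 40 a5 83

type:15 = 13856 → 0x3620 << 17 → word 0x6c400000
state:1 = 0 → 0x0 << 16 → word 0x6c400000
chan:3 = 5 → 0x5 << 13 → word 0x6c40a000
ver:5 = 5 → 0x5 << 8 → word 0x6c40a500
flags:8 = 131 → 0x83 << 0 → word 0x6c40a583
word = 0x6c40a583 → big-endian bytes:
  [0]=0x6c  [1]=0x40  [2]=0xa5  [3]=0x83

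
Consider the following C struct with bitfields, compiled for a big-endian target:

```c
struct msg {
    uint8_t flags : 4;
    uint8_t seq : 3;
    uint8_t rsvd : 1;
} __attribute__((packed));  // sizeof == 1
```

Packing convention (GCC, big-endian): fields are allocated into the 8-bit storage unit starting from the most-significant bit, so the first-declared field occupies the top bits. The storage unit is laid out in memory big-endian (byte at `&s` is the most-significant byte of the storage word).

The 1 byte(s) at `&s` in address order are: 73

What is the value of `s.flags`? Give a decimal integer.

[0]=0x73 (big-endian) → word 0x73
flags [4+:4] = (word>>4) & 0xf = 7  ←
seq [1+:3] = (word>>1) & 0x7 = 1
rsvd [0+:1] = (word>>0) & 0x1 = 1

7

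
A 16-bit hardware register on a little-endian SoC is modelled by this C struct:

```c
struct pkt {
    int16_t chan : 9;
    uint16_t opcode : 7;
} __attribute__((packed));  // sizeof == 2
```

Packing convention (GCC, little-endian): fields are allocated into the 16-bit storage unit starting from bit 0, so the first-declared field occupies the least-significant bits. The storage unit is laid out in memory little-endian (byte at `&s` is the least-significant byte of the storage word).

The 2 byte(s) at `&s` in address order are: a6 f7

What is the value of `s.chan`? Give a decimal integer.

[0]=0xa6 [1]=0xf7 (little-endian) → word 0xf7a6
chan:9 @ bit 0 → (0xf7a6>>0)&0x1ff = 0x1a6  ←
opcode:7 @ bit 9 → (0xf7a6>>9)&0x7f = 0x7b
chan signed 9b, MSB=1: 422 - 512 = -90

-90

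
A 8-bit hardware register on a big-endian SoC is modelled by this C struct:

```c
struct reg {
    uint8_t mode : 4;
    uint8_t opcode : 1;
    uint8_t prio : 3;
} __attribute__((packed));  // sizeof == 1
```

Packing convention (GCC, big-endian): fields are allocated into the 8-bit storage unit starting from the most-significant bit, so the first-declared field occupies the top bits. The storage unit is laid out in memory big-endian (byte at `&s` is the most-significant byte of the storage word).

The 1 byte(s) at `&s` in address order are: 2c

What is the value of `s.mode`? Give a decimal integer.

2

[0]=0x2c (big-endian) → word 0x2c
mode:4 @ bit 4 → (0x2c>>4)&0xf = 0x2  ←
opcode:1 @ bit 3 → (0x2c>>3)&0x1 = 0x1
prio:3 @ bit 0 → (0x2c>>0)&0x7 = 0x4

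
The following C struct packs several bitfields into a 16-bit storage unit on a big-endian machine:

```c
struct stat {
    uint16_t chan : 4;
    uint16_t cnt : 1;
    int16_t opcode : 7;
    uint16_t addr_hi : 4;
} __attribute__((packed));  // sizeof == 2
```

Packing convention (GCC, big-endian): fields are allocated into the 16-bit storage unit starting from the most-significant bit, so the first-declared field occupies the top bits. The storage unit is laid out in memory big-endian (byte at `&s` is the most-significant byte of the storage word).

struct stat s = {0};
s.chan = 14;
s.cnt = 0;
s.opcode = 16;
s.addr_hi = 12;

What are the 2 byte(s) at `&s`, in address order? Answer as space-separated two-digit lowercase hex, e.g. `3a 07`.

e1 0c

[12+:4] chan=14 & 0xf = 0xe; word=0xe000
[11+:1] cnt=0 & 0x1 = 0x0; word=0xe000
[4+:7] opcode=16 & 0x7f = 0x10; word=0xe100
[0+:4] addr_hi=12 & 0xf = 0xc; word=0xe10c
word = 0xe10c → big-endian bytes:
  [0]=0xe1  [1]=0x0c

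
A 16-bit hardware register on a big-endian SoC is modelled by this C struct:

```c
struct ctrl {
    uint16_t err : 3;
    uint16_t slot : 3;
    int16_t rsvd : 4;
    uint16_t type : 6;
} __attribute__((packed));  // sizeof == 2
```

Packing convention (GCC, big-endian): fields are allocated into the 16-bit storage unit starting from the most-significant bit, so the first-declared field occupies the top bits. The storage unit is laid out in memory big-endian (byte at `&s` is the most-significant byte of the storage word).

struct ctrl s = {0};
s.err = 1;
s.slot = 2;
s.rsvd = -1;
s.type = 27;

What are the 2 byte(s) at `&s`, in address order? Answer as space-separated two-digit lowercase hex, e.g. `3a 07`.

err:3 = 1 → 0x1 << 13 → word 0x2000
slot:3 = 2 → 0x2 << 10 → word 0x2800
rsvd:4 = -1 → 0xf << 6 → word 0x2bc0
type:6 = 27 → 0x1b << 0 → word 0x2bdb
word = 0x2bdb → big-endian bytes:
  [0]=0x2b  [1]=0xdb

2b db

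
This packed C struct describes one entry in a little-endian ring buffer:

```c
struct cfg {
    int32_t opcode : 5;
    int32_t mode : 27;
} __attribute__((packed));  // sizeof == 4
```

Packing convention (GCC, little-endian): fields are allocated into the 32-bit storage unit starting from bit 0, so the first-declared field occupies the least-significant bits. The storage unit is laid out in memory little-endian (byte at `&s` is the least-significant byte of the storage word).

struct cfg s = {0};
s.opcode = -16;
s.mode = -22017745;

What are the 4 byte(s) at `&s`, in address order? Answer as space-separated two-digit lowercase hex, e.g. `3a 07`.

f0 25 01 d6

[0+:5] opcode=-16 & 0x1f = 0x10; word=0x00000010
[5+:27] mode=-22017745 & 0x7ffffff = 0x6b0092f; word=0xd60125f0
word = 0xd60125f0 → little-endian bytes:
  [0]=0xf0  [1]=0x25  [2]=0x01  [3]=0xd6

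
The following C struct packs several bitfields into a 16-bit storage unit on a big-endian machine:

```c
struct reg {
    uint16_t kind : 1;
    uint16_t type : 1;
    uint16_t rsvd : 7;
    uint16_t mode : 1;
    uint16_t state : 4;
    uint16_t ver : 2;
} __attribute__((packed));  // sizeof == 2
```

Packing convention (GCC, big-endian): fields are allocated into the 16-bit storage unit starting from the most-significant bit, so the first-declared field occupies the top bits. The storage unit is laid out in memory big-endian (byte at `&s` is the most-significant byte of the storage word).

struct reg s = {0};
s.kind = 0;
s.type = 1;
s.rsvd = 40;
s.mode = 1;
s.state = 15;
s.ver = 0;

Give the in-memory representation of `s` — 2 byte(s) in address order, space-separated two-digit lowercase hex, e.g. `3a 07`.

kind:1 = 0 → 0x0 << 15 → word 0x0000
type:1 = 1 → 0x1 << 14 → word 0x4000
rsvd:7 = 40 → 0x28 << 7 → word 0x5400
mode:1 = 1 → 0x1 << 6 → word 0x5440
state:4 = 15 → 0xf << 2 → word 0x547c
ver:2 = 0 → 0x0 << 0 → word 0x547c
word = 0x547c → big-endian bytes:
  [0]=0x54  [1]=0x7c

54 7c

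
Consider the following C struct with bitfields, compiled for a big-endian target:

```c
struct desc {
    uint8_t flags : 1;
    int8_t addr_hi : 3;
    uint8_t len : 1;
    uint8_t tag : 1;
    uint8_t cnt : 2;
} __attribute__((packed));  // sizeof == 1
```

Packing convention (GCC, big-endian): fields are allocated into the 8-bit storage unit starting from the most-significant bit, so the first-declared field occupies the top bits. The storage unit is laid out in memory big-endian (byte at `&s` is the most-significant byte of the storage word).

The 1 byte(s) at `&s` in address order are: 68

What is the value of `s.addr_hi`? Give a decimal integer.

[0]=0x68 (big-endian) → word 0x68
flags [7+:1] = (word>>7) & 0x1 = 0
addr_hi [4+:3] = (word>>4) & 0x7 = 6  ←
len [3+:1] = (word>>3) & 0x1 = 1
tag [2+:1] = (word>>2) & 0x1 = 0
cnt [0+:2] = (word>>0) & 0x3 = 0
addr_hi signed 3b, MSB=1: 6 - 8 = -2

-2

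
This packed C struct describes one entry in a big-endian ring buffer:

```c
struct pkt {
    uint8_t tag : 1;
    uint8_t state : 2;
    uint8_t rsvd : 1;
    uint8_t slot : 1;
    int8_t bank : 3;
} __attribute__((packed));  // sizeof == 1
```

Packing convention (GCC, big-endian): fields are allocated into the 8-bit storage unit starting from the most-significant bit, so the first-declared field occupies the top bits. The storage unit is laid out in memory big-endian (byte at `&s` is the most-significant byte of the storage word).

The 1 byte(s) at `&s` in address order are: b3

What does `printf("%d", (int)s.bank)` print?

3

[0]=0xb3 (big-endian) → word 0xb3
tag:1 @ bit 7 → (0xb3>>7)&0x1 = 0x1
state:2 @ bit 5 → (0xb3>>5)&0x3 = 0x1
rsvd:1 @ bit 4 → (0xb3>>4)&0x1 = 0x1
slot:1 @ bit 3 → (0xb3>>3)&0x1 = 0x0
bank:3 @ bit 0 → (0xb3>>0)&0x7 = 0x3  ←
bank signed 3b, MSB=0: value = 3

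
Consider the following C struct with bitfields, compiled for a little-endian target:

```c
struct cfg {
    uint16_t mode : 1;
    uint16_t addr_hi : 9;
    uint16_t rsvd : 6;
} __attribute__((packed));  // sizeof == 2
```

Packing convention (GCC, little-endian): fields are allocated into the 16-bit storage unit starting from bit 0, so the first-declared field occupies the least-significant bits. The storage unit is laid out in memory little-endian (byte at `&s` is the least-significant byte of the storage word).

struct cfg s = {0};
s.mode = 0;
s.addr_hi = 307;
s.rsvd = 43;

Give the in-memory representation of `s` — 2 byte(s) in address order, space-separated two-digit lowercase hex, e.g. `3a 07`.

66 ae

mode:1 = 0 → 0x0 << 0 → word 0x0000
addr_hi:9 = 307 → 0x133 << 1 → word 0x0266
rsvd:6 = 43 → 0x2b << 10 → word 0xae66
word = 0xae66 → little-endian bytes:
  [0]=0x66  [1]=0xae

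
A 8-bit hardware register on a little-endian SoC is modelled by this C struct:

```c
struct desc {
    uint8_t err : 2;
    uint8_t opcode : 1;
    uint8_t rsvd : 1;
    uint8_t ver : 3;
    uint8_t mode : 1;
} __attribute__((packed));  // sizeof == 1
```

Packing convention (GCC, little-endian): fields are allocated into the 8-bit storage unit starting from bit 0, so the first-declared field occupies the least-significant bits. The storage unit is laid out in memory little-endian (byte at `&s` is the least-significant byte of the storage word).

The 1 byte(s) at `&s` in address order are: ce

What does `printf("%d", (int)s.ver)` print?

4

[0]=0xce (little-endian) → word 0xce
err [0+:2] = (word>>0) & 0x3 = 2
opcode [2+:1] = (word>>2) & 0x1 = 1
rsvd [3+:1] = (word>>3) & 0x1 = 1
ver [4+:3] = (word>>4) & 0x7 = 4  ←
mode [7+:1] = (word>>7) & 0x1 = 1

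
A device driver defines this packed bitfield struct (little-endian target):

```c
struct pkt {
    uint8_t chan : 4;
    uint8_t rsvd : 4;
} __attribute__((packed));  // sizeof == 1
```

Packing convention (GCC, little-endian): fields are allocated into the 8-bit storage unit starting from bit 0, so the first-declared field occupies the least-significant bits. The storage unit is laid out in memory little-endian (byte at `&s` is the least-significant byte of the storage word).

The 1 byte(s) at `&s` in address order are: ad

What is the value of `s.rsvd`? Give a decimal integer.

[0]=0xad (little-endian) → word 0xad
chan:4 @ bit 0 → (0xad>>0)&0xf = 0xd
rsvd:4 @ bit 4 → (0xad>>4)&0xf = 0xa  ←

10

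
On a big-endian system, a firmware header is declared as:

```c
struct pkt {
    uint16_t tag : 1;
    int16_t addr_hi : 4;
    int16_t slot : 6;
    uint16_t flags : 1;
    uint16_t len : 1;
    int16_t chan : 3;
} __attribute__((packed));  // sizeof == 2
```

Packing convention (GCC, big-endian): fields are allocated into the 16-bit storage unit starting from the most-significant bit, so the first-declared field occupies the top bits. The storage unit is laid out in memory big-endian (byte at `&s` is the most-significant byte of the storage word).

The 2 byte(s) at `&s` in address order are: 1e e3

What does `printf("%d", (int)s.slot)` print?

-9

[0]=0x1e [1]=0xe3 (big-endian) → word 0x1ee3
tag [15+:1] = (word>>15) & 0x1 = 0
addr_hi [11+:4] = (word>>11) & 0xf = 3
slot [5+:6] = (word>>5) & 0x3f = 55  ←
flags [4+:1] = (word>>4) & 0x1 = 0
len [3+:1] = (word>>3) & 0x1 = 0
chan [0+:3] = (word>>0) & 0x7 = 3
slot signed 6b, MSB=1: 55 - 64 = -9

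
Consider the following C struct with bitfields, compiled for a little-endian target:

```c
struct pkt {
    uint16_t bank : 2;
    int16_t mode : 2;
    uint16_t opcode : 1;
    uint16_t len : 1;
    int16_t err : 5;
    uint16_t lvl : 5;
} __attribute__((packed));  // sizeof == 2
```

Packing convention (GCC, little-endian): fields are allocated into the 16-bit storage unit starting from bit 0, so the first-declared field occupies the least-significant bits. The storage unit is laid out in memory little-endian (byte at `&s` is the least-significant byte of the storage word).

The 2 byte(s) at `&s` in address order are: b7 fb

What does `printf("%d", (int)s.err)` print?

[0]=0xb7 [1]=0xfb (little-endian) → word 0xfbb7
bank:2 @ bit 0 → (0xfbb7>>0)&0x3 = 0x3
mode:2 @ bit 2 → (0xfbb7>>2)&0x3 = 0x1
opcode:1 @ bit 4 → (0xfbb7>>4)&0x1 = 0x1
len:1 @ bit 5 → (0xfbb7>>5)&0x1 = 0x1
err:5 @ bit 6 → (0xfbb7>>6)&0x1f = 0xe  ←
lvl:5 @ bit 11 → (0xfbb7>>11)&0x1f = 0x1f
err signed 5b, MSB=0: value = 14

14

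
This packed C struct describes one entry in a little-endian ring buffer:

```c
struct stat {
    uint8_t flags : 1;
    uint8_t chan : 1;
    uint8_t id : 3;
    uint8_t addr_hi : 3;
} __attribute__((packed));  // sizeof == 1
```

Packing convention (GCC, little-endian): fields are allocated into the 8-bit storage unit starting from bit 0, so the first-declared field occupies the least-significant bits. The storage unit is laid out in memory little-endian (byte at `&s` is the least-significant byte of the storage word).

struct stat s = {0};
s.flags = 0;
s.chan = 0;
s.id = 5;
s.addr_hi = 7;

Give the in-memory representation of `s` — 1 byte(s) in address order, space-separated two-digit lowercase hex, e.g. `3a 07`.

flags (1b) val=0 bits=0x0 at bit 0: 0x00
chan (1b) val=0 bits=0x0 at bit 1: 0x00
id (3b) val=5 bits=0x5 at bit 2: 0x14
addr_hi (3b) val=7 bits=0x7 at bit 5: 0xf4
word = 0xf4 → little-endian bytes:
  [0]=0xf4

f4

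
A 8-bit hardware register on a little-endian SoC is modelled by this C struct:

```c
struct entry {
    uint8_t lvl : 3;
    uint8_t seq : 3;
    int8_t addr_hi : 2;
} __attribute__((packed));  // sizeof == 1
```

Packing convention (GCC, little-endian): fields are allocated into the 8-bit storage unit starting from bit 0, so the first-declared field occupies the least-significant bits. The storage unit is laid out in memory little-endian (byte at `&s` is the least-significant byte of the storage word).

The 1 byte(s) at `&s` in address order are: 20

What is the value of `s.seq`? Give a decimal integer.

4

[0]=0x20 (little-endian) → word 0x20
lvl [0+:3] = (word>>0) & 0x7 = 0
seq [3+:3] = (word>>3) & 0x7 = 4  ←
addr_hi [6+:2] = (word>>6) & 0x3 = 0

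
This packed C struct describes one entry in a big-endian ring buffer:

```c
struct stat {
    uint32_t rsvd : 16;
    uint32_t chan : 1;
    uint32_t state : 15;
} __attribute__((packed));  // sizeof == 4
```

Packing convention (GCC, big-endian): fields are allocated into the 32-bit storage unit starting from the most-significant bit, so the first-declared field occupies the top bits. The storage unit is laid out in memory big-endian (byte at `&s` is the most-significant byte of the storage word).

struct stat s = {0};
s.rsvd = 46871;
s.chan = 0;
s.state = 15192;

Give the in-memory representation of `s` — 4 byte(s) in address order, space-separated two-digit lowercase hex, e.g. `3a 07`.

rsvd (16b) val=46871 bits=0xb717 at bit 16: 0xb7170000
chan (1b) val=0 bits=0x0 at bit 15: 0xb7170000
state (15b) val=15192 bits=0x3b58 at bit 0: 0xb7173b58
word = 0xb7173b58 → big-endian bytes:
  [0]=0xb7  [1]=0x17  [2]=0x3b  [3]=0x58

b7 17 3b 58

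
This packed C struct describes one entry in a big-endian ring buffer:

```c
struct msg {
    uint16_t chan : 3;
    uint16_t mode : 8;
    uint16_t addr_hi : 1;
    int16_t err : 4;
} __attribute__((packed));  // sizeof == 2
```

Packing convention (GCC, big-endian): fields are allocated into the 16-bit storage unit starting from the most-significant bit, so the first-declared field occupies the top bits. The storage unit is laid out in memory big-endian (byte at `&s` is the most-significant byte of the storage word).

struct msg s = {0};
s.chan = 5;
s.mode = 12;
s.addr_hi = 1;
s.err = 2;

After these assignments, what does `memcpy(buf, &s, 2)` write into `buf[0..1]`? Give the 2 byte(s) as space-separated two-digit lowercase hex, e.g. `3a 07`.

chan:3 = 5 → 0x5 << 13 → word 0xa000
mode:8 = 12 → 0xc << 5 → word 0xa180
addr_hi:1 = 1 → 0x1 << 4 → word 0xa190
err:4 = 2 → 0x2 << 0 → word 0xa192
word = 0xa192 → big-endian bytes:
  [0]=0xa1  [1]=0x92

a1 92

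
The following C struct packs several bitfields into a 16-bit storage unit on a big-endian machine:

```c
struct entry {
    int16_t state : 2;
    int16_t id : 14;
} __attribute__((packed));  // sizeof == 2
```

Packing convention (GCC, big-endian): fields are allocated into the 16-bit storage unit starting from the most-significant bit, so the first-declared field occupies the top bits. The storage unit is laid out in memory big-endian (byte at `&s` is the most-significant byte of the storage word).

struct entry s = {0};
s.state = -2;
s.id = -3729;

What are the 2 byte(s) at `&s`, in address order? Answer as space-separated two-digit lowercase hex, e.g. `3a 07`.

state (2b) val=-2 bits=0x2 at bit 14: 0x8000
id (14b) val=-3729 bits=0x316f at bit 0: 0xb16f
word = 0xb16f → big-endian bytes:
  [0]=0xb1  [1]=0x6f

b1 6f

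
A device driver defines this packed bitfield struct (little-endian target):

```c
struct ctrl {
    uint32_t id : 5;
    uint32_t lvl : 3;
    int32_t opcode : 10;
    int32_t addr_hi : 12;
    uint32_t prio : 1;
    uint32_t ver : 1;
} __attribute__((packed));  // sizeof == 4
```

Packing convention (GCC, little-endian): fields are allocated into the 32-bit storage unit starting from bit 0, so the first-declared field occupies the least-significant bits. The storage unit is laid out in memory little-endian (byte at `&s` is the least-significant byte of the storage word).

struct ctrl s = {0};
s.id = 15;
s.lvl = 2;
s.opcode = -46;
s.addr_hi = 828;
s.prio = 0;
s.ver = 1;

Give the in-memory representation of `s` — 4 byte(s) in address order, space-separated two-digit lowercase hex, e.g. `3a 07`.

[0+:5] id=15 & 0x1f = 0xf; word=0x0000000f
[5+:3] lvl=2 & 0x7 = 0x2; word=0x0000004f
[8+:10] opcode=-46 & 0x3ff = 0x3d2; word=0x0003d24f
[18+:12] addr_hi=828 & 0xfff = 0x33c; word=0x0cf3d24f
[30+:1] prio=0 & 0x1 = 0x0; word=0x0cf3d24f
[31+:1] ver=1 & 0x1 = 0x1; word=0x8cf3d24f
word = 0x8cf3d24f → little-endian bytes:
  [0]=0x4f  [1]=0xd2  [2]=0xf3  [3]=0x8c

4f d2 f3 8c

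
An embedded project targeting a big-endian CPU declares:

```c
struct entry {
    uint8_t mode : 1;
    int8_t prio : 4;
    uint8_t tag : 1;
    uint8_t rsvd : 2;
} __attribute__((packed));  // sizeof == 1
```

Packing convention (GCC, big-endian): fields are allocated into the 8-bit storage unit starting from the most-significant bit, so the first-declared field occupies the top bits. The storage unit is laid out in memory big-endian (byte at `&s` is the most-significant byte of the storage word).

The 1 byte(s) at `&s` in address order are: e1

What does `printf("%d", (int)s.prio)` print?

-4

[0]=0xe1 (big-endian) → word 0xe1
mode:1 @ bit 7 → (0xe1>>7)&0x1 = 0x1
prio:4 @ bit 3 → (0xe1>>3)&0xf = 0xc  ←
tag:1 @ bit 2 → (0xe1>>2)&0x1 = 0x0
rsvd:2 @ bit 0 → (0xe1>>0)&0x3 = 0x1
prio signed 4b, MSB=1: 12 - 16 = -4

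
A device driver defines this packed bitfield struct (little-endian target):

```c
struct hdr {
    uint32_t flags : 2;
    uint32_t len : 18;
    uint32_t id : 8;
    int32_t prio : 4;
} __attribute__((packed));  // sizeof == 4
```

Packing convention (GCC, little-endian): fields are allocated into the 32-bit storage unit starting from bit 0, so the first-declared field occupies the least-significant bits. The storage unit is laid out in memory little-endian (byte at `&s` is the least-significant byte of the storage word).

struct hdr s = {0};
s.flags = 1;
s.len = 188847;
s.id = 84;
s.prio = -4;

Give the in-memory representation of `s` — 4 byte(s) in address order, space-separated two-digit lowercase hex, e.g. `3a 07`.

bd 86 4b c5

flags:2 = 1 → 0x1 << 0 → word 0x00000001
len:18 = 188847 → 0x2e1af << 2 → word 0x000b86bd
id:8 = 84 → 0x54 << 20 → word 0x054b86bd
prio:4 = -4 → 0xc << 28 → word 0xc54b86bd
word = 0xc54b86bd → little-endian bytes:
  [0]=0xbd  [1]=0x86  [2]=0x4b  [3]=0xc5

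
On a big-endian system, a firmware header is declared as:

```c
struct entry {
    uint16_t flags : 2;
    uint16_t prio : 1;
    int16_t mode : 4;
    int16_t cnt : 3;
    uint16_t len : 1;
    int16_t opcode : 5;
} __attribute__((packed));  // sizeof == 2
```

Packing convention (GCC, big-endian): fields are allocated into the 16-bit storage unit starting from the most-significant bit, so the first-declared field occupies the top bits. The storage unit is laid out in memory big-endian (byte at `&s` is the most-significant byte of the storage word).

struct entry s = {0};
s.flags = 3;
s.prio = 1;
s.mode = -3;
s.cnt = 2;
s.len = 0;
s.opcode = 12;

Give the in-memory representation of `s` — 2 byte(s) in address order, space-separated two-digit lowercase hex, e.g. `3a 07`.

flags:2 = 3 → 0x3 << 14 → word 0xc000
prio:1 = 1 → 0x1 << 13 → word 0xe000
mode:4 = -3 → 0xd << 9 → word 0xfa00
cnt:3 = 2 → 0x2 << 6 → word 0xfa80
len:1 = 0 → 0x0 << 5 → word 0xfa80
opcode:5 = 12 → 0xc << 0 → word 0xfa8c
word = 0xfa8c → big-endian bytes:
  [0]=0xfa  [1]=0x8c

fa 8c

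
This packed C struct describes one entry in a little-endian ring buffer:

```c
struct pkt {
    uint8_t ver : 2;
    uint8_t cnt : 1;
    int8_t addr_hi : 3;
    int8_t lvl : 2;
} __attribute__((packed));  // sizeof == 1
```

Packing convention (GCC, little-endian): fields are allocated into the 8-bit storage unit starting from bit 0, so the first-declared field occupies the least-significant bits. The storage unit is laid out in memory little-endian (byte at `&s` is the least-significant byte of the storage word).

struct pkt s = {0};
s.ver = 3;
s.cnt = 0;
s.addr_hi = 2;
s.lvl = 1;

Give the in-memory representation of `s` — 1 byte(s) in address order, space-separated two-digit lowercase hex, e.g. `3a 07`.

53

ver:2 = 3 → 0x3 << 0 → word 0x03
cnt:1 = 0 → 0x0 << 2 → word 0x03
addr_hi:3 = 2 → 0x2 << 3 → word 0x13
lvl:2 = 1 → 0x1 << 6 → word 0x53
word = 0x53 → little-endian bytes:
  [0]=0x53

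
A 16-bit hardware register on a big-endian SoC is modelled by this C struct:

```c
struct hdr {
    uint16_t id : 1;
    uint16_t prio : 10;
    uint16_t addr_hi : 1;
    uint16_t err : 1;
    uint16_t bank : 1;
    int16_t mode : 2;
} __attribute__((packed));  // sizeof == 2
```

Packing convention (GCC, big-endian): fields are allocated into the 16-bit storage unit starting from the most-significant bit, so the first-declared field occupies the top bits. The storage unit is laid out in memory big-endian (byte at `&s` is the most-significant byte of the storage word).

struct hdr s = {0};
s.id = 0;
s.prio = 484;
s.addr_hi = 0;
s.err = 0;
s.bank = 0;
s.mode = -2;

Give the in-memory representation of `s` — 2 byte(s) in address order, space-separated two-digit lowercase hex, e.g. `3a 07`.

3c 82

id (1b) val=0 bits=0x0 at bit 15: 0x0000
prio (10b) val=484 bits=0x1e4 at bit 5: 0x3c80
addr_hi (1b) val=0 bits=0x0 at bit 4: 0x3c80
err (1b) val=0 bits=0x0 at bit 3: 0x3c80
bank (1b) val=0 bits=0x0 at bit 2: 0x3c80
mode (2b) val=-2 bits=0x2 at bit 0: 0x3c82
word = 0x3c82 → big-endian bytes:
  [0]=0x3c  [1]=0x82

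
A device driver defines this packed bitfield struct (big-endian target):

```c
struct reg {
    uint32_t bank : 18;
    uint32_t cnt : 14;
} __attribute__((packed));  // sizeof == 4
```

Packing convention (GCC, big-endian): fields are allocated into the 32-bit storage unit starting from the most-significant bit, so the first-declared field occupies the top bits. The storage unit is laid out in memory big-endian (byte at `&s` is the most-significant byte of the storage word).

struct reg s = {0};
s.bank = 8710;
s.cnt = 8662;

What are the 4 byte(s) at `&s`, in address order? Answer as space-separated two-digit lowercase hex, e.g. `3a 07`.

bank:18 = 8710 → 0x2206 << 14 → word 0x08818000
cnt:14 = 8662 → 0x21d6 << 0 → word 0x0881a1d6
word = 0x0881a1d6 → big-endian bytes:
  [0]=0x08  [1]=0x81  [2]=0xa1  [3]=0xd6

08 81 a1 d6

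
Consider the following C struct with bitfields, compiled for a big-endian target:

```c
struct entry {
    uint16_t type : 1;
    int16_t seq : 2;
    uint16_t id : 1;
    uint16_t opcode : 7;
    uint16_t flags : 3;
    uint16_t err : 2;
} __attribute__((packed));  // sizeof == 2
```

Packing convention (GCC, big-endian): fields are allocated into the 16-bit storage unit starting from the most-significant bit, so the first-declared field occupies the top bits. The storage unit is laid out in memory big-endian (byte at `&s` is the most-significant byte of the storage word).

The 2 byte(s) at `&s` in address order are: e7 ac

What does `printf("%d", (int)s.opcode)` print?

61

[0]=0xe7 [1]=0xac (big-endian) → word 0xe7ac
type [15+:1] = (word>>15) & 0x1 = 1
seq [13+:2] = (word>>13) & 0x3 = 3
id [12+:1] = (word>>12) & 0x1 = 0
opcode [5+:7] = (word>>5) & 0x7f = 61  ←
flags [2+:3] = (word>>2) & 0x7 = 3
err [0+:2] = (word>>0) & 0x3 = 0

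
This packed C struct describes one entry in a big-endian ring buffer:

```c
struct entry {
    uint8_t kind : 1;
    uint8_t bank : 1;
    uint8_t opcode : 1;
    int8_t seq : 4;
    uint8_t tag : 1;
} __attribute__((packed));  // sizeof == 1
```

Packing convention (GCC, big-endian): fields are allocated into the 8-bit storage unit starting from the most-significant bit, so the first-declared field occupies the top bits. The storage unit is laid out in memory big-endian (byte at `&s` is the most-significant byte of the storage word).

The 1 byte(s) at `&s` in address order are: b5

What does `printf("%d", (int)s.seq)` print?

-6

[0]=0xb5 (big-endian) → word 0xb5
kind [7+:1] = (word>>7) & 0x1 = 1
bank [6+:1] = (word>>6) & 0x1 = 0
opcode [5+:1] = (word>>5) & 0x1 = 1
seq [1+:4] = (word>>1) & 0xf = 10  ←
tag [0+:1] = (word>>0) & 0x1 = 1
seq signed 4b, MSB=1: 10 - 16 = -6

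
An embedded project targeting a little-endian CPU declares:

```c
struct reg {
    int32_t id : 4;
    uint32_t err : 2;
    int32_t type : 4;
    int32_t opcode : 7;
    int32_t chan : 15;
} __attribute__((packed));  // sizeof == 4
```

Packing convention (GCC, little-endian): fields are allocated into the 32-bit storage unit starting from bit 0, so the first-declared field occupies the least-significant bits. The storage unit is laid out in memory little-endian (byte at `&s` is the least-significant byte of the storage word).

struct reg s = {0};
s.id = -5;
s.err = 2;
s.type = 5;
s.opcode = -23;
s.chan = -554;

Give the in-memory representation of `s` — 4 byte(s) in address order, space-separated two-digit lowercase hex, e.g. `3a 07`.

6b a5 ad fb

id (4b) val=-5 bits=0xb at bit 0: 0x0000000b
err (2b) val=2 bits=0x2 at bit 4: 0x0000002b
type (4b) val=5 bits=0x5 at bit 6: 0x0000016b
opcode (7b) val=-23 bits=0x69 at bit 10: 0x0001a56b
chan (15b) val=-554 bits=0x7dd6 at bit 17: 0xfbada56b
word = 0xfbada56b → little-endian bytes:
  [0]=0x6b  [1]=0xa5  [2]=0xad  [3]=0xfb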